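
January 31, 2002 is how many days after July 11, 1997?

Jul 11, 1997 → Jul 11, 1998: 365 days.
Jul 11, 1998 → Jul 11, 1999: 365 days.
Jul 11, 1999 → Jul 11, 2000: 366 days (Feb 29, 2000 is in that span).
Jul 11, 2000 → Jul 11, 2001: 365 days.
Jul 11, 2001 → Aug 11, 2001: 31 days (July has 31).
Aug 11, 2001 → Sep 11, 2001: 31 days (August has 31).
Sep 11, 2001 → Oct 11, 2001: 30 days (September has 30).
Oct 11, 2001 → Nov 11, 2001: 31 days (October has 31).
Nov 11, 2001 → Dec 11, 2001: 30 days (November has 30).
Dec 11, 2001 → Jan 11, 2002: 31 days (December has 31).
Jan 11, 2002 → Jan 31, 2002: 20 days.
Total: 1665 days.

1665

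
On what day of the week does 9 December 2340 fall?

Doomsday rule: the anchor day for the 2300s is Wednesday. For year 40: 40÷12 = 3 r 4, and 4÷4 = 1, so 3+4+1 = 8.
Wednesday + 8 ≡ Thursday — that's 2340's doomsday.
In December the doomsday date is Dec 12.
Dec 9 is 3 days before Dec 12; 3 mod 7 = 3, so Thursday − 3 = Monday.

Monday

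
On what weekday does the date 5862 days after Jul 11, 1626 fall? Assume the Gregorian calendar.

Tuesday

Jul 11, 1626 is a Saturday.
5862 mod 7 = 3, so 5862 days after a Saturday is Saturday + 3 = Tuesday.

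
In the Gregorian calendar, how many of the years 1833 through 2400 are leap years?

Multiples of 4 in [1833,2400]: 142.
Of those, multiples of 100: 6 (not leap unless ÷400).
Multiples of 400: 2.
Leap years = 142 − 6 + 2 = 138.

138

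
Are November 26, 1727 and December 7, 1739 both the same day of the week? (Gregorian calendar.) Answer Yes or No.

No

From Nov 26, 1727 to Dec 7, 1739 is 4394 days.
4394 mod 7 = 5, so they are different weekdays.
(Nov 26, 1727 is a Wednesday; Dec 7, 1739 is a Monday.)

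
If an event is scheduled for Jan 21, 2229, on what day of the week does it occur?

Wednesday

Doomsday rule: the anchor day for the 2200s is Friday. For year 29: 29÷12 = 2 r 5, and 5÷4 = 1, so 2+5+1 = 8.
Friday + 8 ≡ Saturday — that's 2229's doomsday.
In January the doomsday date is Jan 3 (2229 is not a leap year).
Jan 21 is 18 days after Jan 3; 18 mod 7 = 4, so Saturday + 4 = Wednesday.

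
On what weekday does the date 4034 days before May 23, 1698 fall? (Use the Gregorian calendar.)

Wednesday

May 23, 1698 is a Friday.
4034 mod 7 = 2, so 4034 days before a Friday is Friday − 2 = Wednesday.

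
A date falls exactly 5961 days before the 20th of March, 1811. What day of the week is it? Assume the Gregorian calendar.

First find the weekday of Mar 20, 1811. Doomsday rule: the anchor day for the 1800s is Friday. For year 11: 11÷12 = 0 r 11, and 11÷4 = 2, so 0+11+2 = 13.
Friday + 13 ≡ Thursday — that's 1811's doomsday.
In March the doomsday date is Mar 14.
Mar 20 is 6 days after Mar 14; 6 mod 7 = 6, so Thursday + 6 = Wednesday.
5961 mod 7 = 4, so 5961 days before a Wednesday is Wednesday − 4 = Saturday.

Saturday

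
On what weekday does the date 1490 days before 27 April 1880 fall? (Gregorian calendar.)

Wednesday

Apr 27, 1880 is a Tuesday.
1490 mod 7 = 6, so 1490 days before a Tuesday is Tuesday − 6 = Wednesday.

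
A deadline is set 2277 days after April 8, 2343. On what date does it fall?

+366 (one year; includes Feb 29, 2344) → Apr 8, 2344 (1911 left).
+365 (one year) → Apr 8, 2345 (1546 left).
+365 (one year) → Apr 8, 2346 (1181 left).
+365 (one year) → Apr 8, 2347 (816 left).
+366 (one year; includes Feb 29, 2348) → Apr 8, 2348 (450 left).
+365 (one year) → Apr 8, 2349 (85 left).
Apr has 30 days: +23 → May 1, 2349 (62 left).
May has 31 days: +31 → Jun 1, 2349 (31 left).
Jun has 30 days: +30 → Jul 1, 2349 (1 left).
+1 → Jul 2, 2349.

July 2, 2349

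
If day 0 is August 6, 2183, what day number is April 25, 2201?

6471

Aug 6, 2183 → Aug 6, 2184: 366 days (Feb 29, 2184 is in that span).
Aug 6, 2184 → Aug 6, 2185: 365 days.
Aug 6, 2185 → Aug 6, 2186: 365 days.
Aug 6, 2186 → Aug 6, 2187: 365 days.
Aug 6, 2187 → Aug 6, 2188: 366 days (Feb 29, 2188 is in that span).
Aug 6, 2188 → Aug 6, 2189: 365 days.
Aug 6, 2189 → Aug 6, 2190: 365 days.
Aug 6, 2190 → Aug 6, 2191: 365 days.
Aug 6, 2191 → Aug 6, 2192: 366 days (Feb 29, 2192 is in that span).
Aug 6, 2192 → Aug 6, 2193: 365 days.
Aug 6, 2193 → Aug 6, 2194: 365 days.
Aug 6, 2194 → Aug 6, 2195: 365 days.
Aug 6, 2195 → Aug 6, 2196: 366 days (Feb 29, 2196 is in that span).
Aug 6, 2196 → Aug 6, 2197: 365 days.
Aug 6, 2197 → Aug 6, 2198: 365 days.
Aug 6, 2198 → Aug 6, 2199: 365 days.
Aug 6, 2199 → Aug 6, 2200: 365 days.
Aug 6, 2200 → Sep 6, 2200: 31 days (August has 31).
Sep 6, 2200 → Oct 6, 2200: 30 days (September has 30).
Oct 6, 2200 → Nov 6, 2200: 31 days (October has 31).
Nov 6, 2200 → Dec 6, 2200: 30 days (November has 30).
Dec 6, 2200 → Jan 6, 2201: 31 days (December has 31).
Jan 6, 2201 → Feb 6, 2201: 31 days (January has 31).
Feb 6, 2201 → Mar 6, 2201: 28 days (February has 28).
Mar 6, 2201 → Apr 6, 2201: 31 days (March has 31).
Apr 6, 2201 → Apr 25, 2201: 19 days.
Total: 6471 days.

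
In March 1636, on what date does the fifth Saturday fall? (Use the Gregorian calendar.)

March 29, 1636

March 1, 1636 is a Saturday.
The first Saturday is therefore March 1 (same day).
The fifth Saturday is 1 + 4×7 = March 29.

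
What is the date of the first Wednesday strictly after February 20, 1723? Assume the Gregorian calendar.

February 24, 1723

Feb 20, 1723 is a Saturday.
From Saturday to the next Wednesday is 4 days.
Feb 20, 1723 + 4 = Feb 24, 1723.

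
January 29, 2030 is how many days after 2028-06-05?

603

Jun 5, 2028 → Jun 5, 2029: 365 days.
Jun 5, 2029 → Jul 5, 2029: 30 days (June has 30).
Jul 5, 2029 → Aug 5, 2029: 31 days (July has 31).
Aug 5, 2029 → Sep 5, 2029: 31 days (August has 31).
Sep 5, 2029 → Oct 5, 2029: 30 days (September has 30).
Oct 5, 2029 → Nov 5, 2029: 31 days (October has 31).
Nov 5, 2029 → Dec 5, 2029: 30 days (November has 30).
Dec 5, 2029 → Jan 5, 2030: 31 days (December has 31).
Jan 5, 2030 → Jan 29, 2030: 24 days.
Total: 603 days.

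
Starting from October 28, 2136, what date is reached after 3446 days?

+365 (one year) → Oct 28, 2137 (3081 left).
+365 (one year) → Oct 28, 2138 (2716 left).
+365 (one year) → Oct 28, 2139 (2351 left).
+366 (one year; includes Feb 29, 2140) → Oct 28, 2140 (1985 left).
+365 (one year) → Oct 28, 2141 (1620 left).
+365 (one year) → Oct 28, 2142 (1255 left).
+365 (one year) → Oct 28, 2143 (890 left).
+366 (one year; includes Feb 29, 2144) → Oct 28, 2144 (524 left).
+365 (one year) → Oct 28, 2145 (159 left).
Oct has 31 days: +4 → Nov 1, 2145 (155 left).
Nov has 30 days: +30 → Dec 1, 2145 (125 left).
Dec has 31 days: +31 → Jan 1, 2146 (94 left).
Jan has 31 days: +31 → Feb 1, 2146 (63 left).
Feb has 28 days: +28 → Mar 1, 2146 (35 left).
Mar has 31 days: +31 → Apr 1, 2146 (4 left).
+4 → Apr 5, 2146.

April 5, 2146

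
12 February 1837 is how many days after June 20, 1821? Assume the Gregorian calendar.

5716

Jun 20, 1821 → Jun 20, 1822: 365 days.
Jun 20, 1822 → Jun 20, 1823: 365 days.
Jun 20, 1823 → Jun 20, 1824: 366 days (Feb 29, 1824 is in that span).
Jun 20, 1824 → Jun 20, 1825: 365 days.
Jun 20, 1825 → Jun 20, 1826: 365 days.
Jun 20, 1826 → Jun 20, 1827: 365 days.
Jun 20, 1827 → Jun 20, 1828: 366 days (Feb 29, 1828 is in that span).
Jun 20, 1828 → Jun 20, 1829: 365 days.
Jun 20, 1829 → Jun 20, 1830: 365 days.
Jun 20, 1830 → Jun 20, 1831: 365 days.
Jun 20, 1831 → Jun 20, 1832: 366 days (Feb 29, 1832 is in that span).
Jun 20, 1832 → Jun 20, 1833: 365 days.
Jun 20, 1833 → Jun 20, 1834: 365 days.
Jun 20, 1834 → Jun 20, 1835: 365 days.
Jun 20, 1835 → Jun 20, 1836: 366 days (Feb 29, 1836 is in that span).
Jun 20, 1836 → Jul 20, 1836: 30 days (June has 30).
Jul 20, 1836 → Aug 20, 1836: 31 days (July has 31).
Aug 20, 1836 → Sep 20, 1836: 31 days (August has 31).
Sep 20, 1836 → Oct 20, 1836: 30 days (September has 30).
Oct 20, 1836 → Nov 20, 1836: 31 days (October has 31).
Nov 20, 1836 → Dec 20, 1836: 30 days (November has 30).
Dec 20, 1836 → Jan 20, 1837: 31 days (December has 31).
Jan 20, 1837 → Feb 12, 1837: 23 days.
Total: 5716 days.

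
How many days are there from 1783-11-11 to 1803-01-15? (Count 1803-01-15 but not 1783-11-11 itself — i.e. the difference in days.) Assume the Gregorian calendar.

7004

Nov 11, 1783 → Nov 11, 1784: 366 days (Feb 29, 1784 is in that span).
Nov 11, 1784 → Nov 11, 1785: 365 days.
Nov 11, 1785 → Nov 11, 1786: 365 days.
Nov 11, 1786 → Nov 11, 1787: 365 days.
Nov 11, 1787 → Nov 11, 1788: 366 days (Feb 29, 1788 is in that span).
Nov 11, 1788 → Nov 11, 1789: 365 days.
Nov 11, 1789 → Nov 11, 1790: 365 days.
Nov 11, 1790 → Nov 11, 1791: 365 days.
Nov 11, 1791 → Nov 11, 1792: 366 days (Feb 29, 1792 is in that span).
Nov 11, 1792 → Nov 11, 1793: 365 days.
Nov 11, 1793 → Nov 11, 1794: 365 days.
Nov 11, 1794 → Nov 11, 1795: 365 days.
Nov 11, 1795 → Nov 11, 1796: 366 days (Feb 29, 1796 is in that span).
Nov 11, 1796 → Nov 11, 1797: 365 days.
Nov 11, 1797 → Nov 11, 1798: 365 days.
Nov 11, 1798 → Nov 11, 1799: 365 days.
Nov 11, 1799 → Nov 11, 1800: 365 days.
Nov 11, 1800 → Nov 11, 1801: 365 days.
Nov 11, 1801 → Nov 11, 1802: 365 days.
Nov 11, 1802 → Dec 11, 1802: 30 days (November has 30).
Dec 11, 1802 → Jan 11, 1803: 31 days (December has 31).
Jan 11, 1803 → Jan 15, 1803: 4 days.
Total: 7004 days.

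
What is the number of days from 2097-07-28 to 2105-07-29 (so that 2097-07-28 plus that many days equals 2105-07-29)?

2922

Jul 28, 2097 → Jul 28, 2098: 365 days.
Jul 28, 2098 → Jul 28, 2099: 365 days.
Jul 28, 2099 → Jul 28, 2100: 365 days.
Jul 28, 2100 → Jul 28, 2101: 365 days.
Jul 28, 2101 → Jul 28, 2102: 365 days.
Jul 28, 2102 → Jul 28, 2103: 365 days.
Jul 28, 2103 → Jul 28, 2104: 366 days (Feb 29, 2104 is in that span).
Jul 28, 2104 → Aug 28, 2104: 31 days (July has 31).
Aug 28, 2104 → Sep 28, 2104: 31 days (August has 31).
Sep 28, 2104 → Oct 28, 2104: 30 days (September has 30).
Oct 28, 2104 → Nov 28, 2104: 31 days (October has 31).
Nov 28, 2104 → Dec 28, 2104: 30 days (November has 30).
Dec 28, 2104 → Jan 28, 2105: 31 days (December has 31).
Jan 28, 2105 → Feb 28, 2105: 31 days (January has 31).
Feb 28, 2105 → Mar 28, 2105: 28 days (February has 28).
Mar 28, 2105 → Apr 28, 2105: 31 days (March has 31).
Apr 28, 2105 → May 28, 2105: 30 days (April has 30).
May 28, 2105 → Jun 28, 2105: 31 days (May has 31).
Jun 28, 2105 → Jul 28, 2105: 30 days (June has 30).
Jul 28, 2105 → Jul 29, 2105: 1 days.
Total: 2922 days.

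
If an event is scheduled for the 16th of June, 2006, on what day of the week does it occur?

January 1, 2006 is a Sunday.
Jan 1, 2006 → Feb 1, 2006: 31 days (January has 31).
Feb 1, 2006 → Mar 1, 2006: 28 days (February has 28).
Mar 1, 2006 → Apr 1, 2006: 31 days (March has 31).
Apr 1, 2006 → May 1, 2006: 30 days (April has 30).
May 1, 2006 → Jun 1, 2006: 31 days (May has 31).
Jun 1, 2006 → Jun 16, 2006: 15 days.
Total: 166 days.
166 mod 7 = 5, so Sunday + 5 = Friday.

Friday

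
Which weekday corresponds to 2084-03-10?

January 1, 2084 is a Saturday.
Jan 1, 2084 → Feb 1, 2084: 31 days (January has 31).
Feb 1, 2084 → Mar 1, 2084: 29 days (February has 29).
Mar 1, 2084 → Mar 10, 2084: 9 days.
Total: 69 days.
69 mod 7 = 6, so Saturday + 6 = Friday.

Friday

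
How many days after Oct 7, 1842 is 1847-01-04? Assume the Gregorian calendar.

Oct 7, 1842 → Oct 7, 1843: 365 days.
Oct 7, 1843 → Oct 7, 1844: 366 days (Feb 29, 1844 is in that span).
Oct 7, 1844 → Oct 7, 1845: 365 days.
Oct 7, 1845 → Oct 7, 1846: 365 days.
Oct 7, 1846 → Nov 7, 1846: 31 days (October has 31).
Nov 7, 1846 → Dec 7, 1846: 30 days (November has 30).
Dec 7, 1846 → Jan 4, 1847: 28 days.
Total: 1550 days.

1550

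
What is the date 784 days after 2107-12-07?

+366 (one year; includes Feb 29, 2108) → Dec 7, 2108 (418 left).
+365 (one year) → Dec 7, 2109 (53 left).
Dec has 31 days: +25 → Jan 1, 2110 (28 left).
+28 → Jan 29, 2110.

January 29, 2110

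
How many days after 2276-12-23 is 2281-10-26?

Dec 23, 2276 → Dec 23, 2277: 365 days.
Dec 23, 2277 → Dec 23, 2278: 365 days.
Dec 23, 2278 → Dec 23, 2279: 365 days.
Dec 23, 2279 → Dec 23, 2280: 366 days (Feb 29, 2280 is in that span).
Dec 23, 2280 → Jan 23, 2281: 31 days (December has 31).
Jan 23, 2281 → Feb 23, 2281: 31 days (January has 31).
Feb 23, 2281 → Mar 23, 2281: 28 days (February has 28).
Mar 23, 2281 → Apr 23, 2281: 31 days (March has 31).
Apr 23, 2281 → May 23, 2281: 30 days (April has 30).
May 23, 2281 → Jun 23, 2281: 31 days (May has 31).
Jun 23, 2281 → Jul 23, 2281: 30 days (June has 30).
Jul 23, 2281 → Aug 23, 2281: 31 days (July has 31).
Aug 23, 2281 → Sep 23, 2281: 31 days (August has 31).
Sep 23, 2281 → Oct 23, 2281: 30 days (September has 30).
Oct 23, 2281 → Oct 26, 2281: 3 days.
Total: 1768 days.

1768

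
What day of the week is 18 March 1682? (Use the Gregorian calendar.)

Wednesday

Doomsday rule: the anchor day for the 1600s is Tuesday. For year 82: 82÷12 = 6 r 10, and 10÷4 = 2, so 6+10+2 = 18.
Tuesday + 18 ≡ Saturday — that's 1682's doomsday.
In March the doomsday date is Mar 14.
Mar 18 is 4 days after Mar 14; 4 mod 7 = 4, so Saturday + 4 = Wednesday.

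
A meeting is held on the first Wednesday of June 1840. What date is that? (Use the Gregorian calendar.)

June 3, 1840

June 1, 1840 is a Monday.
The first Wednesday is therefore June 3 (2 days later).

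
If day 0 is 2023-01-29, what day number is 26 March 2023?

Jan 29, 2023 → Feb 28, 2023: 30 days (January has 31).
Feb 28, 2023 → Mar 26, 2023: 26 days.
Total: 56 days.

56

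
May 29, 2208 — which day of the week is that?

Sunday

Doomsday rule: the anchor day for the 2200s is Friday. For year 08: 8÷12 = 0 r 8, and 8÷4 = 2, so 0+8+2 = 10.
Friday + 10 ≡ Monday — that's 2208's doomsday.
In May the doomsday date is May 9.
May 29 is 20 days after May 9; 20 mod 7 = 6, so Monday + 6 = Sunday.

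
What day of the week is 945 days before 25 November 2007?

First find the weekday of Nov 25, 2007. Doomsday rule: the anchor day for the 2000s is Tuesday. For year 07: 7÷12 = 0 r 7, and 7÷4 = 1, so 0+7+1 = 8.
Tuesday + 8 ≡ Wednesday — that's 2007's doomsday.
In November the doomsday date is Nov 7.
Nov 25 is 18 days after Nov 7; 18 mod 7 = 4, so Wednesday + 4 = Sunday.
945 mod 7 = 0, so 945 days before a Sunday is Sunday − 0 = Sunday.

Sunday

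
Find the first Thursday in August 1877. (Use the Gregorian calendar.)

August 1, 1877 is a Wednesday.
The first Thursday is therefore August 2 (1 days later).

August 2, 1877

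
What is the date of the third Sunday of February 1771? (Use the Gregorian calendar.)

February 1, 1771 is a Friday.
The first Sunday is therefore February 3 (2 days later).
The third Sunday is 3 + 2×7 = February 17.

February 17, 1771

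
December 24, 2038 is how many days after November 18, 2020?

6610

Nov 18, 2020 → Nov 18, 2021: 365 days.
Nov 18, 2021 → Nov 18, 2022: 365 days.
Nov 18, 2022 → Nov 18, 2023: 365 days.
Nov 18, 2023 → Nov 18, 2024: 366 days (Feb 29, 2024 is in that span).
Nov 18, 2024 → Nov 18, 2025: 365 days.
Nov 18, 2025 → Nov 18, 2026: 365 days.
Nov 18, 2026 → Nov 18, 2027: 365 days.
Nov 18, 2027 → Nov 18, 2028: 366 days (Feb 29, 2028 is in that span).
Nov 18, 2028 → Nov 18, 2029: 365 days.
Nov 18, 2029 → Nov 18, 2030: 365 days.
Nov 18, 2030 → Nov 18, 2031: 365 days.
Nov 18, 2031 → Nov 18, 2032: 366 days (Feb 29, 2032 is in that span).
Nov 18, 2032 → Nov 18, 2033: 365 days.
Nov 18, 2033 → Nov 18, 2034: 365 days.
Nov 18, 2034 → Nov 18, 2035: 365 days.
Nov 18, 2035 → Nov 18, 2036: 366 days (Feb 29, 2036 is in that span).
Nov 18, 2036 → Nov 18, 2037: 365 days.
Nov 18, 2037 → Nov 18, 2038: 365 days.
Nov 18, 2038 → Dec 18, 2038: 30 days (November has 30).
Dec 18, 2038 → Dec 24, 2038: 6 days.
Total: 6610 days.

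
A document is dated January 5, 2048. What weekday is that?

Sunday

Doomsday rule: the anchor day for the 2000s is Tuesday. For year 48: 48÷12 = 4 r 0, and 0÷4 = 0, so 4+0+0 = 4.
Tuesday + 4 ≡ Saturday — that's 2048's doomsday.
In January the doomsday date is Jan 4 (2048 is a leap year (divisible by 4)).
Jan 5 is 1 day after Jan 4; 1 mod 7 = 1, so Saturday + 1 = Sunday.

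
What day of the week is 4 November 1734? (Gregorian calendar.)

Doomsday rule: the anchor day for the 1700s is Sunday. For year 34: 34÷12 = 2 r 10, and 10÷4 = 2, so 2+10+2 = 14.
Sunday + 14 ≡ Sunday — that's 1734's doomsday.
In November the doomsday date is Nov 7.
Nov 4 is 3 days before Nov 7; 3 mod 7 = 3, so Sunday − 3 = Thursday.

Thursday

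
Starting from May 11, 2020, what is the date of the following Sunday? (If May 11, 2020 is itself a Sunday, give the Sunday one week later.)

May 17, 2020

May 11, 2020 is a Monday.
From Monday to the next Sunday is 6 days.
May 11, 2020 + 6 = May 17, 2020.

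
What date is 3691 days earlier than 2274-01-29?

December 22, 2263

−365 (one year) → Jan 29, 2273 (3326 left).
−366 (one year; includes Feb 29, 2272) → Jan 29, 2272 (2960 left).
−365 (one year) → Jan 29, 2271 (2595 left).
−365 (one year) → Jan 29, 2270 (2230 left).
−365 (one year) → Jan 29, 2269 (1865 left).
−366 (one year; includes Feb 29, 2268) → Jan 29, 2268 (1499 left).
−365 (one year) → Jan 29, 2267 (1134 left).
−365 (one year) → Jan 29, 2266 (769 left).
−365 (one year) → Jan 29, 2265 (404 left).
−366 (one year; includes Feb 29, 2264) → Jan 29, 2264 (38 left).
−29 → Dec 31, 2263 (end of Dec, 31 days; 9 left).
−9 → Dec 22, 2263.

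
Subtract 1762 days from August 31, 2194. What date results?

−365 (one year) → Aug 31, 2193 (1397 left).
−365 (one year) → Aug 31, 2192 (1032 left).
−366 (one year; includes Feb 29, 2192) → Aug 31, 2191 (666 left).
−365 (one year) → Aug 31, 2190 (301 left).
−31 → Jul 31, 2190 (end of Jul, 31 days; 270 left).
−31 → Jun 30, 2190 (end of Jun, 30 days; 239 left).
−30 → May 31, 2190 (end of May, 31 days; 209 left).
−31 → Apr 30, 2190 (end of Apr, 30 days; 178 left).
−30 → Mar 31, 2190 (end of Mar, 31 days; 148 left).
−31 → Feb 28, 2190 (end of Feb, 28 days; 117 left).
−28 → Jan 31, 2190 (end of Jan, 31 days; 89 left).
−31 → Dec 31, 2189 (end of Dec, 31 days; 58 left).
−31 → Nov 30, 2189 (end of Nov, 30 days; 27 left).
−27 → Nov 3, 2189.

November 3, 2189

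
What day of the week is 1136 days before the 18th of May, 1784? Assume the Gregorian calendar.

First find the weekday of May 18, 1784. Doomsday rule: the anchor day for the 1700s is Sunday. For year 84: 84÷12 = 7 r 0, and 0÷4 = 0, so 7+0+0 = 7.
Sunday + 7 ≡ Sunday — that's 1784's doomsday.
In May the doomsday date is May 9.
May 18 is 9 days after May 9; 9 mod 7 = 2, so Sunday + 2 = Tuesday.
1136 mod 7 = 2, so 1136 days before a Tuesday is Tuesday − 2 = Sunday.

Sunday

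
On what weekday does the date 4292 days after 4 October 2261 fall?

Saturday

First find the weekday of Oct 4, 2261. Doomsday rule: the anchor day for the 2200s is Friday. For year 61: 61÷12 = 5 r 1, and 1÷4 = 0, so 5+1+0 = 6.
Friday + 6 ≡ Thursday — that's 2261's doomsday.
In October the doomsday date is Oct 10.
Oct 4 is 6 days before Oct 10; 6 mod 7 = 6, so Thursday − 6 = Friday.
4292 mod 7 = 1, so 4292 days after a Friday is Friday + 1 = Saturday.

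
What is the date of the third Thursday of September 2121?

September 1, 2121 is a Monday.
The first Thursday is therefore September 4 (3 days later).
The third Thursday is 4 + 2×7 = September 18.

September 18, 2121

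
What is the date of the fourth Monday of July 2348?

July 1, 2348 is a Thursday.
The first Monday is therefore July 5 (4 days later).
The fourth Monday is 5 + 3×7 = July 26.

July 26, 2348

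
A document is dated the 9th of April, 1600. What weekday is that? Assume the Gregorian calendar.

Sunday

Doomsday rule: the anchor day for the 1600s is Tuesday. For year 00: 0÷12 = 0 r 0, and 0÷4 = 0, so 0+0+0 = 0.
Tuesday + 0 ≡ Tuesday — that's 1600's doomsday.
In April the doomsday date is Apr 4.
Apr 9 is 5 days after Apr 4; 5 mod 7 = 5, so Tuesday + 5 = Sunday.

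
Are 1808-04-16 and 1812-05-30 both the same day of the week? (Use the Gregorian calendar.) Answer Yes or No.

From Apr 16, 1808 to May 30, 1812 is 1505 days.
1505 mod 7 = 0, so they are the same weekday.
(Apr 16, 1808 is a Saturday; May 30, 1812 is a Saturday.)

Yes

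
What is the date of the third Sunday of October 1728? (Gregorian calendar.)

October 17, 1728

October 1, 1728 is a Friday.
The first Sunday is therefore October 3 (2 days later).
The third Sunday is 3 + 2×7 = October 17.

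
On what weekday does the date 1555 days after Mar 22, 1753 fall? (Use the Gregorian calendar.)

First find the weekday of Mar 22, 1753. Doomsday rule: the anchor day for the 1700s is Sunday. For year 53: 53÷12 = 4 r 5, and 5÷4 = 1, so 4+5+1 = 10.
Sunday + 10 ≡ Wednesday — that's 1753's doomsday.
In March the doomsday date is Mar 14.
Mar 22 is 8 days after Mar 14; 8 mod 7 = 1, so Wednesday + 1 = Thursday.
1555 mod 7 = 1, so 1555 days after a Thursday is Thursday + 1 = Friday.

Friday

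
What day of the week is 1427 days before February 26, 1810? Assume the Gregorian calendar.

Tuesday

First find the weekday of Feb 26, 1810. Doomsday rule: the anchor day for the 1800s is Friday. For year 10: 10÷12 = 0 r 10, and 10÷4 = 2, so 0+10+2 = 12.
Friday + 12 ≡ Wednesday — that's 1810's doomsday.
In February the doomsday date is Feb 28 (1810 is not a leap year).
Feb 26 is 2 days before Feb 28; 2 mod 7 = 2, so Wednesday − 2 = Monday.
1427 mod 7 = 6, so 1427 days before a Monday is Monday − 6 = Tuesday.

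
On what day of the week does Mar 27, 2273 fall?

Doomsday rule: the anchor day for the 2200s is Friday. For year 73: 73÷12 = 6 r 1, and 1÷4 = 0, so 6+1+0 = 7.
Friday + 7 ≡ Friday — that's 2273's doomsday.
In March the doomsday date is Mar 14.
Mar 27 is 13 days after Mar 14; 13 mod 7 = 6, so Friday + 6 = Thursday.

Thursday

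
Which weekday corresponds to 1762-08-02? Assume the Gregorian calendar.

Monday

Doomsday rule: the anchor day for the 1700s is Sunday. For year 62: 62÷12 = 5 r 2, and 2÷4 = 0, so 5+2+0 = 7.
Sunday + 7 ≡ Sunday — that's 1762's doomsday.
In August the doomsday date is Aug 8.
Aug 2 is 6 days before Aug 8; 6 mod 7 = 6, so Sunday − 6 = Monday.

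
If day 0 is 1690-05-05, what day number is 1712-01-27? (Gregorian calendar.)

7936

May 5, 1690 → May 5, 1691: 365 days.
May 5, 1691 → May 5, 1692: 366 days (Feb 29, 1692 is in that span).
May 5, 1692 → May 5, 1693: 365 days.
May 5, 1693 → May 5, 1694: 365 days.
May 5, 1694 → May 5, 1695: 365 days.
May 5, 1695 → May 5, 1696: 366 days (Feb 29, 1696 is in that span).
May 5, 1696 → May 5, 1697: 365 days.
May 5, 1697 → May 5, 1698: 365 days.
May 5, 1698 → May 5, 1699: 365 days.
May 5, 1699 → May 5, 1700: 365 days.
May 5, 1700 → May 5, 1701: 365 days.
May 5, 1701 → May 5, 1702: 365 days.
May 5, 1702 → May 5, 1703: 365 days.
May 5, 1703 → May 5, 1704: 366 days (Feb 29, 1704 is in that span).
May 5, 1704 → May 5, 1705: 365 days.
May 5, 1705 → May 5, 1706: 365 days.
May 5, 1706 → May 5, 1707: 365 days.
May 5, 1707 → May 5, 1708: 366 days (Feb 29, 1708 is in that span).
May 5, 1708 → May 5, 1709: 365 days.
May 5, 1709 → May 5, 1710: 365 days.
May 5, 1710 → May 5, 1711: 365 days.
May 5, 1711 → Jun 5, 1711: 31 days (May has 31).
Jun 5, 1711 → Jul 5, 1711: 30 days (June has 30).
Jul 5, 1711 → Aug 5, 1711: 31 days (July has 31).
Aug 5, 1711 → Sep 5, 1711: 31 days (August has 31).
Sep 5, 1711 → Oct 5, 1711: 30 days (September has 30).
Oct 5, 1711 → Nov 5, 1711: 31 days (October has 31).
Nov 5, 1711 → Dec 5, 1711: 30 days (November has 30).
Dec 5, 1711 → Jan 5, 1712: 31 days (December has 31).
Jan 5, 1712 → Jan 27, 1712: 22 days.
Total: 7936 days.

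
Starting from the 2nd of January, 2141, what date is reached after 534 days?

June 20, 2142

+365 (one year) → Jan 2, 2142 (169 left).
Jan has 31 days: +30 → Feb 1, 2142 (139 left).
Feb has 28 days: +28 → Mar 1, 2142 (111 left).
Mar has 31 days: +31 → Apr 1, 2142 (80 left).
Apr has 30 days: +30 → May 1, 2142 (50 left).
May has 31 days: +31 → Jun 1, 2142 (19 left).
+19 → Jun 20, 2142.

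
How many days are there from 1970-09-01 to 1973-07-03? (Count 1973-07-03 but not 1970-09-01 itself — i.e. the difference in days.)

1036

Sep 1, 1970 → Sep 1, 1971: 365 days.
Sep 1, 1971 → Sep 1, 1972: 366 days (Feb 29, 1972 is in that span).
Sep 1, 1972 → Oct 1, 1972: 30 days (September has 30).
Oct 1, 1972 → Nov 1, 1972: 31 days (October has 31).
Nov 1, 1972 → Dec 1, 1972: 30 days (November has 30).
Dec 1, 1972 → Jan 1, 1973: 31 days (December has 31).
Jan 1, 1973 → Feb 1, 1973: 31 days (January has 31).
Feb 1, 1973 → Mar 1, 1973: 28 days (February has 28).
Mar 1, 1973 → Apr 1, 1973: 31 days (March has 31).
Apr 1, 1973 → May 1, 1973: 30 days (April has 30).
May 1, 1973 → Jun 1, 1973: 31 days (May has 31).
Jun 1, 1973 → Jul 1, 1973: 30 days (June has 30).
Jul 1, 1973 → Jul 3, 1973: 2 days.
Total: 1036 days.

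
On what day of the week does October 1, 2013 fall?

Tuesday

Doomsday rule: the anchor day for the 2000s is Tuesday. For year 13: 13÷12 = 1 r 1, and 1÷4 = 0, so 1+1+0 = 2.
Tuesday + 2 ≡ Thursday — that's 2013's doomsday.
In October the doomsday date is Oct 10.
Oct 1 is 9 days before Oct 10; 9 mod 7 = 2, so Thursday − 2 = Tuesday.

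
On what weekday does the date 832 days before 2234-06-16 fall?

Jun 16, 2234 is a Monday.
832 mod 7 = 6, so 832 days before a Monday is Monday − 6 = Tuesday.

Tuesday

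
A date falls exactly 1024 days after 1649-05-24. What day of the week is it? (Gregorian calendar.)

First find the weekday of May 24, 1649. Doomsday rule: the anchor day for the 1600s is Tuesday. For year 49: 49÷12 = 4 r 1, and 1÷4 = 0, so 4+1+0 = 5.
Tuesday + 5 ≡ Sunday — that's 1649's doomsday.
In May the doomsday date is May 9.
May 24 is 15 days after May 9; 15 mod 7 = 1, so Sunday + 1 = Monday.
1024 mod 7 = 2, so 1024 days after a Monday is Monday + 2 = Wednesday.

Wednesday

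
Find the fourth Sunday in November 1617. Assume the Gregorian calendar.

November 1, 1617 is a Wednesday.
The first Sunday is therefore November 5 (4 days later).
The fourth Sunday is 5 + 3×7 = November 26.

November 26, 1617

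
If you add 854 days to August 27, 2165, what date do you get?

December 29, 2167

+365 (one year) → Aug 27, 2166 (489 left).
+365 (one year) → Aug 27, 2167 (124 left).
Aug has 31 days: +5 → Sep 1, 2167 (119 left).
Sep has 30 days: +30 → Oct 1, 2167 (89 left).
Oct has 31 days: +31 → Nov 1, 2167 (58 left).
Nov has 30 days: +30 → Dec 1, 2167 (28 left).
+28 → Dec 29, 2167.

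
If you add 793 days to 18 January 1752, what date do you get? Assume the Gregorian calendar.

March 21, 1754

+366 (one year; includes Feb 29, 1752) → Jan 18, 1753 (427 left).
+365 (one year) → Jan 18, 1754 (62 left).
Jan has 31 days: +14 → Feb 1, 1754 (48 left).
Feb has 28 days: +28 → Mar 1, 1754 (20 left).
+20 → Mar 21, 1754.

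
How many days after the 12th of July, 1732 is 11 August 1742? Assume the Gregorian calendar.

3682

Jul 12, 1732 → Jul 12, 1733: 365 days.
Jul 12, 1733 → Jul 12, 1734: 365 days.
Jul 12, 1734 → Jul 12, 1735: 365 days.
Jul 12, 1735 → Jul 12, 1736: 366 days (Feb 29, 1736 is in that span).
Jul 12, 1736 → Jul 12, 1737: 365 days.
Jul 12, 1737 → Jul 12, 1738: 365 days.
Jul 12, 1738 → Jul 12, 1739: 365 days.
Jul 12, 1739 → Jul 12, 1740: 366 days (Feb 29, 1740 is in that span).
Jul 12, 1740 → Jul 12, 1741: 365 days.
Jul 12, 1741 → Aug 12, 1741: 31 days (July has 31).
Aug 12, 1741 → Sep 12, 1741: 31 days (August has 31).
Sep 12, 1741 → Oct 12, 1741: 30 days (September has 30).
Oct 12, 1741 → Nov 12, 1741: 31 days (October has 31).
Nov 12, 1741 → Dec 12, 1741: 30 days (November has 30).
Dec 12, 1741 → Jan 12, 1742: 31 days (December has 31).
Jan 12, 1742 → Feb 12, 1742: 31 days (January has 31).
Feb 12, 1742 → Mar 12, 1742: 28 days (February has 28).
Mar 12, 1742 → Apr 12, 1742: 31 days (March has 31).
Apr 12, 1742 → May 12, 1742: 30 days (April has 30).
May 12, 1742 → Jun 12, 1742: 31 days (May has 31).
Jun 12, 1742 → Jul 12, 1742: 30 days (June has 30).
Jul 12, 1742 → Aug 11, 1742: 30 days.
Total: 3682 days.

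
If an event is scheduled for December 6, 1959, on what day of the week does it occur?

Sunday

Doomsday rule: the anchor day for the 1900s is Wednesday. For year 59: 59÷12 = 4 r 11, and 11÷4 = 2, so 4+11+2 = 17.
Wednesday + 17 ≡ Saturday — that's 1959's doomsday.
In December the doomsday date is Dec 12.
Dec 6 is 6 days before Dec 12; 6 mod 7 = 6, so Saturday − 6 = Sunday.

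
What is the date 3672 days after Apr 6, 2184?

+365 (one year) → Apr 6, 2185 (3307 left).
+365 (one year) → Apr 6, 2186 (2942 left).
+365 (one year) → Apr 6, 2187 (2577 left).
+366 (one year; includes Feb 29, 2188) → Apr 6, 2188 (2211 left).
+365 (one year) → Apr 6, 2189 (1846 left).
+365 (one year) → Apr 6, 2190 (1481 left).
+365 (one year) → Apr 6, 2191 (1116 left).
+366 (one year; includes Feb 29, 2192) → Apr 6, 2192 (750 left).
+365 (one year) → Apr 6, 2193 (385 left).
Apr has 30 days: +25 → May 1, 2193 (360 left).
May has 31 days: +31 → Jun 1, 2193 (329 left).
Jun has 30 days: +30 → Jul 1, 2193 (299 left).
Jul has 31 days: +31 → Aug 1, 2193 (268 left).
Aug has 31 days: +31 → Sep 1, 2193 (237 left).
Sep has 30 days: +30 → Oct 1, 2193 (207 left).
Oct has 31 days: +31 → Nov 1, 2193 (176 left).
Nov has 30 days: +30 → Dec 1, 2193 (146 left).
Dec has 31 days: +31 → Jan 1, 2194 (115 left).
Jan has 31 days: +31 → Feb 1, 2194 (84 left).
Feb has 28 days: +28 → Mar 1, 2194 (56 left).
Mar has 31 days: +31 → Apr 1, 2194 (25 left).
+25 → Apr 26, 2194.

April 26, 2194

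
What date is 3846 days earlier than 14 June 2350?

−365 (one year) → Jun 14, 2349 (3481 left).
−365 (one year) → Jun 14, 2348 (3116 left).
−366 (one year; includes Feb 29, 2348) → Jun 14, 2347 (2750 left).
−365 (one year) → Jun 14, 2346 (2385 left).
−365 (one year) → Jun 14, 2345 (2020 left).
−365 (one year) → Jun 14, 2344 (1655 left).
−366 (one year; includes Feb 29, 2344) → Jun 14, 2343 (1289 left).
−365 (one year) → Jun 14, 2342 (924 left).
−365 (one year) → Jun 14, 2341 (559 left).
−365 (one year) → Jun 14, 2340 (194 left).
−14 → May 31, 2340 (end of May, 31 days; 180 left).
−31 → Apr 30, 2340 (end of Apr, 30 days; 149 left).
−30 → Mar 31, 2340 (end of Mar, 31 days; 119 left).
−31 → Feb 29, 2340 (end of Feb, 29 days; 88 left).
−29 → Jan 31, 2340 (end of Jan, 31 days; 59 left).
−31 → Dec 31, 2339 (end of Dec, 31 days; 28 left).
−28 → Dec 3, 2339.

December 3, 2339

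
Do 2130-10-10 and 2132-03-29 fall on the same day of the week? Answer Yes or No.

No

From Oct 10, 2130 to Mar 29, 2132 is 536 days.
536 mod 7 = 4, so they are different weekdays.
(Oct 10, 2130 is a Tuesday; Mar 29, 2132 is a Saturday.)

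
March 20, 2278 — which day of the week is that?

Wednesday

Doomsday rule: the anchor day for the 2200s is Friday. For year 78: 78÷12 = 6 r 6, and 6÷4 = 1, so 6+6+1 = 13.
Friday + 13 ≡ Thursday — that's 2278's doomsday.
In March the doomsday date is Mar 14.
Mar 20 is 6 days after Mar 14; 6 mod 7 = 6, so Thursday + 6 = Wednesday.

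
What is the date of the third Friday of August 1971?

August 20, 1971

August 1, 1971 is a Sunday.
The first Friday is therefore August 6 (5 days later).
The third Friday is 6 + 2×7 = August 20.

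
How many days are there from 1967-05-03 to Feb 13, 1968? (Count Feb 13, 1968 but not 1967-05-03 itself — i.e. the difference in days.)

286

May 3, 1967 → Jun 3, 1967: 31 days (May has 31).
Jun 3, 1967 → Jul 3, 1967: 30 days (June has 30).
Jul 3, 1967 → Aug 3, 1967: 31 days (July has 31).
Aug 3, 1967 → Sep 3, 1967: 31 days (August has 31).
Sep 3, 1967 → Oct 3, 1967: 30 days (September has 30).
Oct 3, 1967 → Nov 3, 1967: 31 days (October has 31).
Nov 3, 1967 → Dec 3, 1967: 30 days (November has 30).
Dec 3, 1967 → Jan 3, 1968: 31 days (December has 31).
Jan 3, 1968 → Feb 3, 1968: 31 days (January has 31).
Feb 3, 1968 → Feb 13, 1968: 10 days.
Total: 286 days.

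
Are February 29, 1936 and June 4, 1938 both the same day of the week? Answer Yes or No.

Yes

From Feb 29, 1936 to Jun 4, 1938 is 826 days.
826 mod 7 = 0, so they are the same weekday.
(Feb 29, 1936 is a Saturday; Jun 4, 1938 is a Saturday.)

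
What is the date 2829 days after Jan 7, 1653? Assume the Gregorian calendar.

October 6, 1660

+365 (one year) → Jan 7, 1654 (2464 left).
+365 (one year) → Jan 7, 1655 (2099 left).
+365 (one year) → Jan 7, 1656 (1734 left).
+366 (one year; includes Feb 29, 1656) → Jan 7, 1657 (1368 left).
+365 (one year) → Jan 7, 1658 (1003 left).
+365 (one year) → Jan 7, 1659 (638 left).
+365 (one year) → Jan 7, 1660 (273 left).
Jan has 31 days: +25 → Feb 1, 1660 (248 left).
Feb has 29 days: +29 → Mar 1, 1660 (219 left).
Mar has 31 days: +31 → Apr 1, 1660 (188 left).
Apr has 30 days: +30 → May 1, 1660 (158 left).
May has 31 days: +31 → Jun 1, 1660 (127 left).
Jun has 30 days: +30 → Jul 1, 1660 (97 left).
Jul has 31 days: +31 → Aug 1, 1660 (66 left).
Aug has 31 days: +31 → Sep 1, 1660 (35 left).
Sep has 30 days: +30 → Oct 1, 1660 (5 left).
+5 → Oct 6, 1660.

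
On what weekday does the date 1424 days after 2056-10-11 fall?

Saturday

First find the weekday of Oct 11, 2056. Doomsday rule: the anchor day for the 2000s is Tuesday. For year 56: 56÷12 = 4 r 8, and 8÷4 = 2, so 4+8+2 = 14.
Tuesday + 14 ≡ Tuesday — that's 2056's doomsday.
In October the doomsday date is Oct 10.
Oct 11 is 1 day after Oct 10; 1 mod 7 = 1, so Tuesday + 1 = Wednesday.
1424 mod 7 = 3, so 1424 days after a Wednesday is Wednesday + 3 = Saturday.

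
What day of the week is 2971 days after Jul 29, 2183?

Friday

First find the weekday of Jul 29, 2183. Doomsday rule: the anchor day for the 2100s is Sunday. For year 83: 83÷12 = 6 r 11, and 11÷4 = 2, so 6+11+2 = 19.
Sunday + 19 ≡ Friday — that's 2183's doomsday.
In July the doomsday date is Jul 11.
Jul 29 is 18 days after Jul 11; 18 mod 7 = 4, so Friday + 4 = Tuesday.
2971 mod 7 = 3, so 2971 days after a Tuesday is Tuesday + 3 = Friday.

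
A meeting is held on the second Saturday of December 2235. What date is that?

December 12, 2235

December 1, 2235 is a Tuesday.
The first Saturday is therefore December 5 (4 days later).
The second Saturday is 5 + 1×7 = December 12.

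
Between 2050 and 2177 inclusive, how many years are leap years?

31

Multiples of 4 in [2050,2177]: 32.
Of those, multiples of 100: 1 (not leap unless ÷400).
Multiples of 400: 0.
Leap years = 32 − 1 + 0 = 31.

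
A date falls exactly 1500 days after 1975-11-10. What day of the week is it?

Nov 10, 1975 is a Monday.
1500 mod 7 = 2, so 1500 days after a Monday is Monday + 2 = Wednesday.

Wednesday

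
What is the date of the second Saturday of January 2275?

January 9, 2275

January 1, 2275 is a Friday.
The first Saturday is therefore January 2 (1 days later).
The second Saturday is 2 + 1×7 = January 9.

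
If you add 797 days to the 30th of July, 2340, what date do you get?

October 5, 2342

+365 (one year) → Jul 30, 2341 (432 left).
+365 (one year) → Jul 30, 2342 (67 left).
Jul has 31 days: +2 → Aug 1, 2342 (65 left).
Aug has 31 days: +31 → Sep 1, 2342 (34 left).
Sep has 30 days: +30 → Oct 1, 2342 (4 left).
+4 → Oct 5, 2342.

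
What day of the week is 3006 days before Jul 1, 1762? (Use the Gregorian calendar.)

Jul 1, 1762 is a Thursday.
3006 mod 7 = 3, so 3006 days before a Thursday is Thursday − 3 = Monday.

Monday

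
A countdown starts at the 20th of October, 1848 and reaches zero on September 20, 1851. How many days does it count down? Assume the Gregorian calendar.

Oct 20, 1848 → Oct 20, 1849: 365 days.
Oct 20, 1849 → Oct 20, 1850: 365 days.
Oct 20, 1850 → Nov 20, 1850: 31 days (October has 31).
Nov 20, 1850 → Dec 20, 1850: 30 days (November has 30).
Dec 20, 1850 → Jan 20, 1851: 31 days (December has 31).
Jan 20, 1851 → Feb 20, 1851: 31 days (January has 31).
Feb 20, 1851 → Mar 20, 1851: 28 days (February has 28).
Mar 20, 1851 → Apr 20, 1851: 31 days (March has 31).
Apr 20, 1851 → May 20, 1851: 30 days (April has 30).
May 20, 1851 → Jun 20, 1851: 31 days (May has 31).
Jun 20, 1851 → Jul 20, 1851: 30 days (June has 30).
Jul 20, 1851 → Aug 20, 1851: 31 days (July has 31).
Aug 20, 1851 → Sep 20, 1851: 31 days.
Total: 1065 days.

1065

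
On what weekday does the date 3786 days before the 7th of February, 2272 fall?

Feb 7, 2272 is a Wednesday.
3786 mod 7 = 6, so 3786 days before a Wednesday is Wednesday − 6 = Thursday.

Thursday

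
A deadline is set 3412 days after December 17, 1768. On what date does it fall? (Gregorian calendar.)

April 21, 1778

+365 (one year) → Dec 17, 1769 (3047 left).
+365 (one year) → Dec 17, 1770 (2682 left).
+365 (one year) → Dec 17, 1771 (2317 left).
+366 (one year; includes Feb 29, 1772) → Dec 17, 1772 (1951 left).
+365 (one year) → Dec 17, 1773 (1586 left).
+365 (one year) → Dec 17, 1774 (1221 left).
+365 (one year) → Dec 17, 1775 (856 left).
+366 (one year; includes Feb 29, 1776) → Dec 17, 1776 (490 left).
+365 (one year) → Dec 17, 1777 (125 left).
Dec has 31 days: +15 → Jan 1, 1778 (110 left).
Jan has 31 days: +31 → Feb 1, 1778 (79 left).
Feb has 28 days: +28 → Mar 1, 1778 (51 left).
Mar has 31 days: +31 → Apr 1, 1778 (20 left).
+20 → Apr 21, 1778.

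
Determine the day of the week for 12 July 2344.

Doomsday rule: the anchor day for the 2300s is Wednesday. For year 44: 44÷12 = 3 r 8, and 8÷4 = 2, so 3+8+2 = 13.
Wednesday + 13 ≡ Tuesday — that's 2344's doomsday.
In July the doomsday date is Jul 11.
Jul 12 is 1 day after Jul 11; 1 mod 7 = 1, so Tuesday + 1 = Wednesday.

Wednesday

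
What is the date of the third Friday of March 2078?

March 1, 2078 is a Tuesday.
The first Friday is therefore March 4 (3 days later).
The third Friday is 4 + 2×7 = March 18.

March 18, 2078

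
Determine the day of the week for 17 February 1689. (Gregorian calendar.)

Doomsday rule: the anchor day for the 1600s is Tuesday. For year 89: 89÷12 = 7 r 5, and 5÷4 = 1, so 7+5+1 = 13.
Tuesday + 13 ≡ Monday — that's 1689's doomsday.
In February the doomsday date is Feb 28 (1689 is not a leap year).
Feb 17 is 11 days before Feb 28; 11 mod 7 = 4, so Monday − 4 = Thursday.

Thursday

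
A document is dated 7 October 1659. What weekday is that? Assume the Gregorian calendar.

Tuesday

Doomsday rule: the anchor day for the 1600s is Tuesday. For year 59: 59÷12 = 4 r 11, and 11÷4 = 2, so 4+11+2 = 17.
Tuesday + 17 ≡ Friday — that's 1659's doomsday.
In October the doomsday date is Oct 10.
Oct 7 is 3 days before Oct 10; 3 mod 7 = 3, so Friday − 3 = Tuesday.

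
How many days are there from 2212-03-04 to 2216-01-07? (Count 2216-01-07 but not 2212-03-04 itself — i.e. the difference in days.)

Mar 4, 2212 → Mar 4, 2213: 365 days.
Mar 4, 2213 → Mar 4, 2214: 365 days.
Mar 4, 2214 → Mar 4, 2215: 365 days.
Mar 4, 2215 → Apr 4, 2215: 31 days (March has 31).
Apr 4, 2215 → May 4, 2215: 30 days (April has 30).
May 4, 2215 → Jun 4, 2215: 31 days (May has 31).
Jun 4, 2215 → Jul 4, 2215: 30 days (June has 30).
Jul 4, 2215 → Aug 4, 2215: 31 days (July has 31).
Aug 4, 2215 → Sep 4, 2215: 31 days (August has 31).
Sep 4, 2215 → Oct 4, 2215: 30 days (September has 30).
Oct 4, 2215 → Nov 4, 2215: 31 days (October has 31).
Nov 4, 2215 → Dec 4, 2215: 30 days (November has 30).
Dec 4, 2215 → Jan 4, 2216: 31 days (December has 31).
Jan 4, 2216 → Jan 7, 2216: 3 days.
Total: 1404 days.

1404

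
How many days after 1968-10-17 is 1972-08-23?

Oct 17, 1968 → Oct 17, 1969: 365 days.
Oct 17, 1969 → Oct 17, 1970: 365 days.
Oct 17, 1970 → Oct 17, 1971: 365 days.
Oct 17, 1971 → Nov 17, 1971: 31 days (October has 31).
Nov 17, 1971 → Dec 17, 1971: 30 days (November has 30).
Dec 17, 1971 → Jan 17, 1972: 31 days (December has 31).
Jan 17, 1972 → Feb 17, 1972: 31 days (January has 31).
Feb 17, 1972 → Mar 17, 1972: 29 days (February has 29).
Mar 17, 1972 → Apr 17, 1972: 31 days (March has 31).
Apr 17, 1972 → May 17, 1972: 30 days (April has 30).
May 17, 1972 → Jun 17, 1972: 31 days (May has 31).
Jun 17, 1972 → Jul 17, 1972: 30 days (June has 30).
Jul 17, 1972 → Aug 17, 1972: 31 days (July has 31).
Aug 17, 1972 → Aug 23, 1972: 6 days.
Total: 1406 days.

1406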